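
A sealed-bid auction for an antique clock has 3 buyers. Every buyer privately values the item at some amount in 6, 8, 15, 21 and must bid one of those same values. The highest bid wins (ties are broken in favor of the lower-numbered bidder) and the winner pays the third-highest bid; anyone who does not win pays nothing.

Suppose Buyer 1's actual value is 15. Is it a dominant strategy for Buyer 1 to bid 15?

No

Consider the case where Buyer 2 bids 6 and Buyer 3 bids 21.
Truthful bid 15: loses, pays 0, utility 0.
Bid 21 instead: wins, pays 6, utility 15 - 6 = 9.
Since 9 > 0, bidding 21 is strictly better here, so truthful bidding is not dominant.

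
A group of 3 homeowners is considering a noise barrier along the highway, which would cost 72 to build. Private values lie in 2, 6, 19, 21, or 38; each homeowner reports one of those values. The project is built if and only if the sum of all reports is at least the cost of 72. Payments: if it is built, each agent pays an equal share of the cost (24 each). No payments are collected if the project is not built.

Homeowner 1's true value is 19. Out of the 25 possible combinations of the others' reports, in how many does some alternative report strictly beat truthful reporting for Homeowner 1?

Others report (19, 38): truth gives -5; report 2 gives 0 > -5. Violating.
Others report (21, 38): truth gives -5; report 2 gives 0 > -5. Violating.
Others report (38, 19): truth gives -5; report 2 gives 0 > -5. Violating.
Others report (38, 21): truth gives -5; report 2 gives 0 > -5. Violating.
Others report (2, 2): truth gives 0; no alternative beats it.
Others report (2, 6): truth gives 0; no alternative beats it.
(Checking all 25 profiles: 4 have a profitable deviation, 21 do not.)

4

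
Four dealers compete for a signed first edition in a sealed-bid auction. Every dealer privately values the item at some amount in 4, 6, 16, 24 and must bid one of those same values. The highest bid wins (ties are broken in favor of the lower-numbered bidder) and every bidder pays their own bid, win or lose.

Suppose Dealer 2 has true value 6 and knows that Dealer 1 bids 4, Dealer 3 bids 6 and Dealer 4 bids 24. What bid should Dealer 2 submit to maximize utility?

Bid 4: loses but pays 4, utility -4.
Bid 6: loses but pays 6, utility -6.
Bid 16: loses but pays 16, utility -16.
Bid 24: wins, pays 24, utility 6 - 24 = -18.
The best choice is 4 with utility -4.

4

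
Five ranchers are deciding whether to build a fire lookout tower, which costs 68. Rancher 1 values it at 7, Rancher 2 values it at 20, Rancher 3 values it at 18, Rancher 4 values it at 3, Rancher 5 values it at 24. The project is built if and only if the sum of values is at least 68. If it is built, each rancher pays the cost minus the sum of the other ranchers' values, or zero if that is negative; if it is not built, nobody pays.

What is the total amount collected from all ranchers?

53

Total value 72 ≥ cost 68, so it is built.
Rancher 1: others sum to 65; max(0, 68 - 65) = 3.
Rancher 2: others sum to 52; max(0, 68 - 52) = 16.
Rancher 3: others sum to 54; max(0, 68 - 54) = 14.
Rancher 4: others sum to 69; max(0, 68 - 69) = 0.
Rancher 5: others sum to 48; max(0, 68 - 48) = 20.
Total collected = 3 + 16 + 14 + 0 + 20 = 53.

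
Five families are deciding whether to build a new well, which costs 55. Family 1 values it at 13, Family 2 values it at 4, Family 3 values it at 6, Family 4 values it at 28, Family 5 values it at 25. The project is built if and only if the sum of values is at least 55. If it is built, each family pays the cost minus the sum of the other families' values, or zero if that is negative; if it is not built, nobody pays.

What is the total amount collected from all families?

11

Total value 76 ≥ cost 55, so it is built.
Family 1: others sum to 63; max(0, 55 - 63) = 0.
Family 2: others sum to 72; max(0, 55 - 72) = 0.
Family 3: others sum to 70; max(0, 55 - 70) = 0.
Family 4: others sum to 48; max(0, 55 - 48) = 7.
Family 5: others sum to 51; max(0, 55 - 51) = 4.
Total collected = 0 + 0 + 0 + 7 + 4 = 11.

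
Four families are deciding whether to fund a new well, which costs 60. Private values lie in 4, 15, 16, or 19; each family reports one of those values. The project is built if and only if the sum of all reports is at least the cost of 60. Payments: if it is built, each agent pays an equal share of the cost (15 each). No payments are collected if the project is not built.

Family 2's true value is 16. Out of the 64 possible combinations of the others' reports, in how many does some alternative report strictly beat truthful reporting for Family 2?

3

Others report (4, 19, 19): truth gives 0; report 19 gives 1 > 0. Violating.
Others report (19, 4, 19): truth gives 0; report 19 gives 1 > 0. Violating.
Others report (19, 19, 4): truth gives 0; report 19 gives 1 > 0. Violating.
Others report (4, 4, 4): truth gives 0; no alternative beats it.
Others report (4, 4, 15): truth gives 0; no alternative beats it.
(Checking all 64 profiles: 3 have a profitable deviation, 61 do not.)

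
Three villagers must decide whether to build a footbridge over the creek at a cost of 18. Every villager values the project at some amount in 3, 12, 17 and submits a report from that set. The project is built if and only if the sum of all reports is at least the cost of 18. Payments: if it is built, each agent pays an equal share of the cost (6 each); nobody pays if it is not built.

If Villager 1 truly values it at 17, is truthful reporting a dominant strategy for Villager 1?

Yes

Check each profile of the others' reports and compare truth against every alternative report.
Others report (3, 3): truth gives 11, best alternative gives 11.
Others report (3, 12): truth gives 11, best alternative gives 11.
Others report (3, 17): truth gives 11, best alternative gives 11.
Others report (12, 3): truth gives 11, best alternative gives 11.
Others report (12, 12): truth gives 11, best alternative gives 11.
Others report (12, 17): truth gives 11, best alternative gives 11.
(Remaining 3 profiles checked similarly; truth is weakly best in each.)
In every case the truthful report is at least as good as any alternative, so it is a dominant strategy.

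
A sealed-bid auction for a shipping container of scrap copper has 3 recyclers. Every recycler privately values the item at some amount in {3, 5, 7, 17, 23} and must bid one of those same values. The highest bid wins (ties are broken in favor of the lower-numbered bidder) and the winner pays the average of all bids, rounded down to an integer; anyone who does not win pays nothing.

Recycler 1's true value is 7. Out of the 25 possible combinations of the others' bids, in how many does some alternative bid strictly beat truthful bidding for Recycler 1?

3

Others bid (3, 3): truth gives 3; bid 3 gives 4 > 3. Violating.
Others bid (3, 5): truth gives 2; bid 5 gives 3 > 2. Violating.
Others bid (5, 3): truth gives 2; bid 5 gives 3 > 2. Violating.
Others bid (3, 7): truth gives 2; no alternative beats it.
Others bid (3, 17): truth gives 0; no alternative beats it.
(Checking all 25 profiles: 3 have a profitable deviation, 22 do not.)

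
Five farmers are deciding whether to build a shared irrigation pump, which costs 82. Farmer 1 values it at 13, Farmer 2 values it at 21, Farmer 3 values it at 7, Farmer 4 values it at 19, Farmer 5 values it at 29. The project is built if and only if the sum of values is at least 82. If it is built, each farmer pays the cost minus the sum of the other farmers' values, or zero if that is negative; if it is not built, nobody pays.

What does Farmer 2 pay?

14

Total value 89 ≥ cost 82, so the project is built.
The other farmers' values sum to 68.
Cost minus that sum is 82 - 68 = 14.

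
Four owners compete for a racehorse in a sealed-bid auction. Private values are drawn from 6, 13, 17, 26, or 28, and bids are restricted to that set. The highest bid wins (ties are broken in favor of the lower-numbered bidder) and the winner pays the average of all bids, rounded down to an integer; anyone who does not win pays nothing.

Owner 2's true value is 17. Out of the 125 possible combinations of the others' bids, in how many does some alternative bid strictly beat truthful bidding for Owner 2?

Others bid (6, 6, 6): truth gives 9; bid 13 gives 10 > 9. Violating.
Others bid (6, 6, 13): truth gives 7; bid 13 gives 8 > 7. Violating.
Others bid (6, 6, 26): truth gives 0; bid 26 gives 1 > 0. Violating.
Others bid (6, 13, 6): truth gives 7; bid 13 gives 8 > 7. Violating.
Others bid (6, 6, 17): truth gives 6; no alternative beats it.
Others bid (6, 6, 28): truth gives 0; no alternative beats it.
(Checking all 125 profiles: 12 have a profitable deviation, 113 do not.)

12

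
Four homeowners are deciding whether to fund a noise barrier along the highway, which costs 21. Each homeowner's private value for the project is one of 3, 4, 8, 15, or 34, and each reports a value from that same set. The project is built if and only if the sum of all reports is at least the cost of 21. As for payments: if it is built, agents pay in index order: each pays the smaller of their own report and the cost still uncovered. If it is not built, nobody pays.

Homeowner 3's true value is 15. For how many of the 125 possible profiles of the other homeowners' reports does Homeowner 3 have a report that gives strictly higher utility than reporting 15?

Others report (3, 3, 8): truth gives 0; report 8 gives 7 > 0. Violating.
Others report (3, 3, 15): truth gives 0; report 3 gives 12 > 0. Violating.
Others report (3, 3, 34): truth gives 0; report 3 gives 12 > 0. Violating.
Others report (3, 4, 8): truth gives 1; report 8 gives 7 > 1. Violating.
Others report (3, 3, 3): truth gives 0; no alternative beats it.
Others report (3, 3, 4): truth gives 0; no alternative beats it.
(Checking all 125 profiles: 37 have a profitable deviation, 88 do not.)

37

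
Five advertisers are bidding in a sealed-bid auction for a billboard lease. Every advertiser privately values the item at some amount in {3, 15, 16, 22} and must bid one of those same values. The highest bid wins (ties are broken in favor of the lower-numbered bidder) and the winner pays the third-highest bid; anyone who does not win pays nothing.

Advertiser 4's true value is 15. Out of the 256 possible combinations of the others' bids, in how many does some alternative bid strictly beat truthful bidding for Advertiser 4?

8

Others bid (3, 3, 3, 16): truth gives 0; bid 16 gives 12 > 0. Violating.
Others bid (3, 3, 3, 22): truth gives 0; bid 22 gives 12 > 0. Violating.
Others bid (3, 3, 15, 3): truth gives 0; bid 16 gives 12 > 0. Violating.
Others bid (3, 3, 16, 3): truth gives 0; bid 22 gives 12 > 0. Violating.
Others bid (3, 3, 3, 3): truth gives 12; no alternative beats it.
Others bid (3, 3, 3, 15): truth gives 12; no alternative beats it.
(Checking all 256 profiles: 8 have a profitable deviation, 248 do not.)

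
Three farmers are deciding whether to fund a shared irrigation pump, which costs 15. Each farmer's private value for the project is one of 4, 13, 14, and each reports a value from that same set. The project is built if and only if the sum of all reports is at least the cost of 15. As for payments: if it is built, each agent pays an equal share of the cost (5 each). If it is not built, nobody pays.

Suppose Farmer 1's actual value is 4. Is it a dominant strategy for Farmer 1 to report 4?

Yes

Check each profile of the others' reports and compare truth against every alternative report.
Others report (4, 4): truth gives 0, best alternative gives -1.
Others report (4, 13): truth gives -1, best alternative gives -1.
Others report (4, 14): truth gives -1, best alternative gives -1.
Others report (13, 4): truth gives -1, best alternative gives -1.
Others report (13, 13): truth gives -1, best alternative gives -1.
Others report (13, 14): truth gives -1, best alternative gives -1.
(Remaining 3 profiles checked similarly; truth is weakly best in each.)
In every case the truthful report is at least as good as any alternative, so it is a dominant strategy.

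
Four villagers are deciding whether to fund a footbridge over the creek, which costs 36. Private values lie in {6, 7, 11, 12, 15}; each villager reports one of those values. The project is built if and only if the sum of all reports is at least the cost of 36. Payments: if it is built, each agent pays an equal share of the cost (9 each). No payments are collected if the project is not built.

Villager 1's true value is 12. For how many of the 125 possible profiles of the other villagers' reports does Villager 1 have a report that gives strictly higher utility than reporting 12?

4

Others report (6, 6, 11): truth gives 0; report 15 gives 3 > 0. Violating.
Others report (6, 11, 6): truth gives 0; report 15 gives 3 > 0. Violating.
Others report (7, 7, 7): truth gives 0; report 15 gives 3 > 0. Violating.
Others report (11, 6, 6): truth gives 0; report 15 gives 3 > 0. Violating.
Others report (6, 6, 6): truth gives 0; no alternative beats it.
Others report (6, 6, 7): truth gives 0; no alternative beats it.
(Checking all 125 profiles: 4 have a profitable deviation, 121 do not.)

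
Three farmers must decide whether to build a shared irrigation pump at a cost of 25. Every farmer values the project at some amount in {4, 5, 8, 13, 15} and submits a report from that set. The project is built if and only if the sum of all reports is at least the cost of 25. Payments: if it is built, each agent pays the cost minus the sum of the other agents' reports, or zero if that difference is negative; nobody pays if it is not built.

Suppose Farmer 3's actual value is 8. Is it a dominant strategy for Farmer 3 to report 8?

Check each profile of the others' reports and compare truth against every alternative report.
Others report (13, 13): truth gives 8, best alternative gives 8.
Others report (13, 15): truth gives 8, best alternative gives 8.
Others report (15, 13): truth gives 8, best alternative gives 8.
Others report (15, 15): truth gives 8, best alternative gives 8.
Others report (8, 15): truth gives 6, best alternative gives 6.
Others report (15, 8): truth gives 6, best alternative gives 6.
(Remaining 19 profiles checked similarly; truth is weakly best in each.)
In every case the truthful report is at least as good as any alternative, so it is a dominant strategy.

Yes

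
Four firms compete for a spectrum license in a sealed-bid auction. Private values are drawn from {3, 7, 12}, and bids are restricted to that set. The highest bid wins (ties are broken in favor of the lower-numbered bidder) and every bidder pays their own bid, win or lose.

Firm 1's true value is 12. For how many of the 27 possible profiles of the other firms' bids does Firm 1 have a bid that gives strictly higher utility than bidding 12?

8

Others bid (3, 3, 3): truth gives 0; bid 3 gives 9 > 0. Violating.
Others bid (3, 3, 7): truth gives 0; bid 7 gives 5 > 0. Violating.
Others bid (3, 7, 3): truth gives 0; bid 7 gives 5 > 0. Violating.
Others bid (3, 7, 7): truth gives 0; bid 7 gives 5 > 0. Violating.
Others bid (3, 3, 12): truth gives 0; no alternative beats it.
Others bid (3, 7, 12): truth gives 0; no alternative beats it.
(Checking all 27 profiles: 8 have a profitable deviation, 19 do not.)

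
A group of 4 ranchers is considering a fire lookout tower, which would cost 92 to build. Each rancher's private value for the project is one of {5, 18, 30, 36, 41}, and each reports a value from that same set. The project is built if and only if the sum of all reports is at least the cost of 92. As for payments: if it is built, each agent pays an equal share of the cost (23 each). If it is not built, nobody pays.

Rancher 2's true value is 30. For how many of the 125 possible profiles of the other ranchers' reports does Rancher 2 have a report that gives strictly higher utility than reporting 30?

Others report (5, 5, 41): truth gives 0; report 41 gives 7 > 0. Violating.
Others report (5, 18, 30): truth gives 0; report 41 gives 7 > 0. Violating.
Others report (5, 18, 36): truth gives 0; report 36 gives 7 > 0. Violating.
Others report (5, 30, 18): truth gives 0; report 41 gives 7 > 0. Violating.
Others report (5, 5, 5): truth gives 0; no alternative beats it.
Others report (5, 5, 18): truth gives 0; no alternative beats it.
(Checking all 125 profiles: 16 have a profitable deviation, 109 do not.)

16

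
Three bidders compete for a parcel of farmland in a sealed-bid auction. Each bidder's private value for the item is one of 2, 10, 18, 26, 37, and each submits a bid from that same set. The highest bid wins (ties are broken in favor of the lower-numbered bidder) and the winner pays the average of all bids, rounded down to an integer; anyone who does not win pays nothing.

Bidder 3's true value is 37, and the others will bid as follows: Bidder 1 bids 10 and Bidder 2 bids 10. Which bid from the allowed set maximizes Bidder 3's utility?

Bid 2: loses, pays 0, utility 0.
Bid 10: loses, pays 0, utility 0.
Bid 18: wins, pays 12, utility 37 - 12 = 25.
Bid 26: wins, pays 15, utility 37 - 15 = 22.
Bid 37: wins, pays 19, utility 37 - 19 = 18.
The best choice is 18 with utility 25.

18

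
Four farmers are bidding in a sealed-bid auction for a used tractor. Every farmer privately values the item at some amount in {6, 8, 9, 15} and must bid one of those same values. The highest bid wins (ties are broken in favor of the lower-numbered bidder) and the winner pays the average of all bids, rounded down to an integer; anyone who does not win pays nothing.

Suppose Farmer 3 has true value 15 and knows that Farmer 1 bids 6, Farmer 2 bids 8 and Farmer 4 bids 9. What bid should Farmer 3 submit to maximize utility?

9

Bid 6: loses, pays 0, utility 0.
Bid 8: loses, pays 0, utility 0.
Bid 9: wins, pays 8, utility 15 - 8 = 7.
Bid 15: wins, pays 9, utility 15 - 9 = 6.
The best choice is 9 with utility 7.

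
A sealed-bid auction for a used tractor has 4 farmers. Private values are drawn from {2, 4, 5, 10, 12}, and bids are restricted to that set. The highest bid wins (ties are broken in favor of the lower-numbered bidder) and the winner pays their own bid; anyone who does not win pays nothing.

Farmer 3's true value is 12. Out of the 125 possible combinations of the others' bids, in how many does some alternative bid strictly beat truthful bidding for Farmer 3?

36

Others bid (2, 2, 2): truth gives 0; bid 4 gives 8 > 0. Violating.
Others bid (2, 2, 4): truth gives 0; bid 4 gives 8 > 0. Violating.
Others bid (2, 2, 5): truth gives 0; bid 5 gives 7 > 0. Violating.
Others bid (2, 2, 10): truth gives 0; bid 10 gives 2 > 0. Violating.
Others bid (2, 2, 12): truth gives 0; no alternative beats it.
Others bid (2, 4, 12): truth gives 0; no alternative beats it.
(Checking all 125 profiles: 36 have a profitable deviation, 89 do not.)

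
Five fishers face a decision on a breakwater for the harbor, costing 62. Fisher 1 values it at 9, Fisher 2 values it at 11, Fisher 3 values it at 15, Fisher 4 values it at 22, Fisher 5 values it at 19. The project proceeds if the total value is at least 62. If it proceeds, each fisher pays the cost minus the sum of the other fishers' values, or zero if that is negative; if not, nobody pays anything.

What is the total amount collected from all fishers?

Total value 76 ≥ cost 62, so it is built.
Fisher 1: others sum to 67; max(0, 62 - 67) = 0.
Fisher 2: others sum to 65; max(0, 62 - 65) = 0.
Fisher 3: others sum to 61; max(0, 62 - 61) = 1.
Fisher 4: others sum to 54; max(0, 62 - 54) = 8.
Fisher 5: others sum to 57; max(0, 62 - 57) = 5.
Total collected = 0 + 0 + 1 + 8 + 5 = 14.

14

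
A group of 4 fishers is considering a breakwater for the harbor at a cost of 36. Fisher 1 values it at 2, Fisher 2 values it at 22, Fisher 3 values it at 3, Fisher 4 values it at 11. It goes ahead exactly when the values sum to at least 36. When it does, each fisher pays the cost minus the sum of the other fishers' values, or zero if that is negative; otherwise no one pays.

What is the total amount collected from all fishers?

Total value 38 ≥ cost 36, so it is built.
Fisher 1: others sum to 36; max(0, 36 - 36) = 0.
Fisher 2: others sum to 16; max(0, 36 - 16) = 20.
Fisher 3: others sum to 35; max(0, 36 - 35) = 1.
Fisher 4: others sum to 27; max(0, 36 - 27) = 9.
Total collected = 0 + 20 + 1 + 9 = 30.

30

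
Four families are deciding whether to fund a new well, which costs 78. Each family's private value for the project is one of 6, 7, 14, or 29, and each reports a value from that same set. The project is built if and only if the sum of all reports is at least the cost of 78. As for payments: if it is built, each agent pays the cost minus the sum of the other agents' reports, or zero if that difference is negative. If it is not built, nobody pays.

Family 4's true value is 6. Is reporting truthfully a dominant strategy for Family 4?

Check each profile of the others' reports and compare truth against every alternative report.
Others report (29, 29, 29): truth gives 6, best alternative gives 6.
Others report (6, 6, 6): truth gives 0, best alternative gives 0.
Others report (6, 6, 7): truth gives 0, best alternative gives 0.
Others report (6, 6, 14): truth gives 0, best alternative gives 0.
Others report (6, 6, 29): truth gives 0, best alternative gives 0.
Others report (6, 7, 6): truth gives 0, best alternative gives 0.
(Remaining 58 profiles checked similarly; truth is weakly best in each.)
In every case the truthful report is at least as good as any alternative, so it is a dominant strategy.

Yes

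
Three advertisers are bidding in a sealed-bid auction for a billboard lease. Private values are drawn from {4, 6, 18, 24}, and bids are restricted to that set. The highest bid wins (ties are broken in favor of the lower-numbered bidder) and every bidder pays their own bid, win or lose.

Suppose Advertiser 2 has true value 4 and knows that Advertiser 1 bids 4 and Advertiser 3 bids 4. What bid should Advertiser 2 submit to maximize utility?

Bid 4: loses but pays 4, utility -4.
Bid 6: wins, pays 6, utility 4 - 6 = -2.
Bid 18: wins, pays 18, utility 4 - 18 = -14.
Bid 24: wins, pays 24, utility 4 - 24 = -20.
The best choice is 6 with utility -2.

6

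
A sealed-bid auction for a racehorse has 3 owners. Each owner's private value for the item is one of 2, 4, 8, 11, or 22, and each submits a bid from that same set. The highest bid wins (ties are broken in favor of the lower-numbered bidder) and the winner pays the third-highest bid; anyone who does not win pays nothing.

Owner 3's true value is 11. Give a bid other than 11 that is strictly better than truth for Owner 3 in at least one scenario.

22

Suppose Owner 1 bids 2 and Owner 2 bids 11.
Bid 11: loses, pays 0, utility 0.
Bid 22: wins, pays 2, utility 11 - 2 = 9.
So bidding 22 beats truth here (9 > 0).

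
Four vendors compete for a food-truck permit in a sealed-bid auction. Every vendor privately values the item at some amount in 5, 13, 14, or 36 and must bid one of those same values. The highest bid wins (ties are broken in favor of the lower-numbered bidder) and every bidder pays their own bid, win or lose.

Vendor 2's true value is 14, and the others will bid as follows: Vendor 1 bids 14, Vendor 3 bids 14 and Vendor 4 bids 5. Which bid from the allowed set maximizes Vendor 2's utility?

Bid 5: loses but pays 5, utility -5.
Bid 13: loses but pays 13, utility -13.
Bid 14: loses but pays 14, utility -14.
Bid 36: wins, pays 36, utility 14 - 36 = -22.
The best choice is 5 with utility -5.

5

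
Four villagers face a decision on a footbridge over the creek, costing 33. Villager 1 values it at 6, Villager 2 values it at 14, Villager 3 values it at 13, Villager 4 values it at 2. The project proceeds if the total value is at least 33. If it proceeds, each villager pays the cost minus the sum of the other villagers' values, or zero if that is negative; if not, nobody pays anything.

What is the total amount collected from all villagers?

27

Total value 35 ≥ cost 33, so it is built.
Villager 1: others sum to 29; max(0, 33 - 29) = 4.
Villager 2: others sum to 21; max(0, 33 - 21) = 12.
Villager 3: others sum to 22; max(0, 33 - 22) = 11.
Villager 4: others sum to 33; max(0, 33 - 33) = 0.
Total collected = 4 + 12 + 11 + 0 = 27.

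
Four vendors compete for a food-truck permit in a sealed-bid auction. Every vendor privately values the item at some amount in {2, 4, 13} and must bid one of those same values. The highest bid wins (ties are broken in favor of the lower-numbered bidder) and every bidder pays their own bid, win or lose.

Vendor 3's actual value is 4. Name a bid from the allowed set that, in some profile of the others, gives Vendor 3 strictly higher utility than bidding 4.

Suppose Vendor 1 bids 2, Vendor 2 bids 2 and Vendor 4 bids 13.
Bid 4: loses but pays 4, utility -4.
Bid 2: loses but pays 2, utility -2.
So bidding 2 beats truth here (-2 > -4).

2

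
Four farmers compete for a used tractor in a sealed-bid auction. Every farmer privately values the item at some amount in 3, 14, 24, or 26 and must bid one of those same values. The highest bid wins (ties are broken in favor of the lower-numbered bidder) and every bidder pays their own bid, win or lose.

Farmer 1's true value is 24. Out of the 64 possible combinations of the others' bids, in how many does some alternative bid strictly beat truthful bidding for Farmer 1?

Others bid (3, 3, 3): truth gives 0; bid 3 gives 21 > 0. Violating.
Others bid (3, 3, 14): truth gives 0; bid 14 gives 10 > 0. Violating.
Others bid (3, 3, 26): truth gives -24; bid 26 gives -2 > -24. Violating.
Others bid (3, 14, 3): truth gives 0; bid 14 gives 10 > 0. Violating.
Others bid (3, 3, 24): truth gives 0; no alternative beats it.
Others bid (3, 14, 24): truth gives 0; no alternative beats it.
(Checking all 64 profiles: 45 have a profitable deviation, 19 do not.)

45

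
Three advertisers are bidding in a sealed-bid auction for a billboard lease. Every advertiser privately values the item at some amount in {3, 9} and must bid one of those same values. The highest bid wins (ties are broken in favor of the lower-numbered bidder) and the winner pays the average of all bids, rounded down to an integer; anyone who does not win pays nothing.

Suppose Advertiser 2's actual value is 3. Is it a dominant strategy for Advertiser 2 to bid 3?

Check each profile of the others' bids and compare truth against every alternative bid.
Others bid (3, 9): truth gives 0, best alternative gives -4.
Others bid (3, 3): truth gives 0, best alternative gives -2.
Others bid (9, 3): truth gives 0, best alternative gives 0.
Others bid (9, 9): truth gives 0, best alternative gives 0.
In every case the truthful bid is at least as good as any alternative, so it is a dominant strategy.

Yes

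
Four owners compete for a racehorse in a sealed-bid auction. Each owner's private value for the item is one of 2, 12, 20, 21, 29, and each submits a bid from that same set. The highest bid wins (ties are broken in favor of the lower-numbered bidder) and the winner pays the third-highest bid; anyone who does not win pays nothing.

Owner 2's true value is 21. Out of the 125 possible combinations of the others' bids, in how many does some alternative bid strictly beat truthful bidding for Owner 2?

Others bid (2, 2, 29): truth gives 0; bid 29 gives 19 > 0. Violating.
Others bid (2, 12, 29): truth gives 0; bid 29 gives 9 > 0. Violating.
Others bid (2, 20, 29): truth gives 0; bid 29 gives 1 > 0. Violating.
Others bid (2, 29, 2): truth gives 0; bid 29 gives 19 > 0. Violating.
Others bid (2, 2, 2): truth gives 19; no alternative beats it.
Others bid (2, 2, 12): truth gives 19; no alternative beats it.
(Checking all 125 profiles: 27 have a profitable deviation, 98 do not.)

27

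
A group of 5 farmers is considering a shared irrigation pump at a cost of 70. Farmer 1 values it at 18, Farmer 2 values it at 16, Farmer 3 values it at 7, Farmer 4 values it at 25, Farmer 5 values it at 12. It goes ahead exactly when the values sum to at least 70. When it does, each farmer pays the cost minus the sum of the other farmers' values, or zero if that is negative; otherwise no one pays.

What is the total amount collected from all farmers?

Total value 78 ≥ cost 70, so it is built.
Farmer 1: others sum to 60; max(0, 70 - 60) = 10.
Farmer 2: others sum to 62; max(0, 70 - 62) = 8.
Farmer 3: others sum to 71; max(0, 70 - 71) = 0.
Farmer 4: others sum to 53; max(0, 70 - 53) = 17.
Farmer 5: others sum to 66; max(0, 70 - 66) = 4.
Total collected = 10 + 8 + 0 + 17 + 4 = 39.

39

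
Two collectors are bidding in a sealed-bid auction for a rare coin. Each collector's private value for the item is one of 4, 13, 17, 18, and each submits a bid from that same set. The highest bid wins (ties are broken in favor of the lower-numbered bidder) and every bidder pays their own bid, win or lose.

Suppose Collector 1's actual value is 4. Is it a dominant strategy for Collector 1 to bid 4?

Check each profile of the others' bids and compare truth against every alternative bid.
Others bid (4): truth gives 0, best alternative gives -9.
Others bid (17): truth gives -4, best alternative gives -13.
Others bid (18): truth gives -4, best alternative gives -13.
Others bid (13): truth gives -4, best alternative gives -9.
In every case the truthful bid is at least as good as any alternative, so it is a dominant strategy.

Yes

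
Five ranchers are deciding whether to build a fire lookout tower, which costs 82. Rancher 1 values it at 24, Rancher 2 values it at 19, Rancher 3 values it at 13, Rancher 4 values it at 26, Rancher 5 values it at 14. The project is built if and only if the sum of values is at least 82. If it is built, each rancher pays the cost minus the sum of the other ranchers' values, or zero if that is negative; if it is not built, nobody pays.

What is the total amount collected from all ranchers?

27

Total value 96 ≥ cost 82, so it is built.
Rancher 1: others sum to 72; max(0, 82 - 72) = 10.
Rancher 2: others sum to 77; max(0, 82 - 77) = 5.
Rancher 3: others sum to 83; max(0, 82 - 83) = 0.
Rancher 4: others sum to 70; max(0, 82 - 70) = 12.
Rancher 5: others sum to 82; max(0, 82 - 82) = 0.
Total collected = 10 + 5 + 0 + 12 + 0 = 27.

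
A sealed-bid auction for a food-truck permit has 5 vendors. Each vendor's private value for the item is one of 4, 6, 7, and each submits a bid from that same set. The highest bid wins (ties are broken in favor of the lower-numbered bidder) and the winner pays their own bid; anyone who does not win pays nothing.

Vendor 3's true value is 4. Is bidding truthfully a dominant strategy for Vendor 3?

Check each profile of the others' bids and compare truth against every alternative bid.
Others bid (4, 4, 4, 4): truth gives 0, best alternative gives -2.
Others bid (4, 4, 4, 6): truth gives 0, best alternative gives -2.
Others bid (4, 4, 6, 4): truth gives 0, best alternative gives -2.
Others bid (4, 4, 6, 6): truth gives 0, best alternative gives -2.
Others bid (4, 4, 4, 7): truth gives 0, best alternative gives 0.
Others bid (4, 4, 6, 7): truth gives 0, best alternative gives 0.
(Remaining 75 profiles checked similarly; truth is weakly best in each.)
In every case the truthful bid is at least as good as any alternative, so it is a dominant strategy.

Yes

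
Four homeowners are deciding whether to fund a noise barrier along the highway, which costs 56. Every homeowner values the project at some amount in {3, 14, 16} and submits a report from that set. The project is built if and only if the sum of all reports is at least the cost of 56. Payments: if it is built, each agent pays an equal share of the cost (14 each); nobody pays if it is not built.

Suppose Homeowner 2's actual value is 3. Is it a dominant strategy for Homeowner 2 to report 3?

Check each profile of the others' reports and compare truth against every alternative report.
Others report (14, 14, 14): truth gives 0, best alternative gives -11.
Others report (14, 14, 16): truth gives 0, best alternative gives -11.
Others report (14, 16, 14): truth gives 0, best alternative gives -11.
Others report (14, 16, 16): truth gives 0, best alternative gives -11.
Others report (16, 14, 14): truth gives 0, best alternative gives -11.
Others report (16, 14, 16): truth gives 0, best alternative gives -11.
(Remaining 21 profiles checked similarly; truth is weakly best in each.)
In every case the truthful report is at least as good as any alternative, so it is a dominant strategy.

Yes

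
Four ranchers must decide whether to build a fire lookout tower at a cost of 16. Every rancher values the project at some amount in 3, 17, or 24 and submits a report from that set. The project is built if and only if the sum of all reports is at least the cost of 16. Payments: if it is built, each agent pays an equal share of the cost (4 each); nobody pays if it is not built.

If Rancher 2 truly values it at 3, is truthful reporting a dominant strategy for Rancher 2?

Yes

Check each profile of the others' reports and compare truth against every alternative report.
Others report (3, 3, 3): truth gives 0, best alternative gives -1.
Others report (3, 3, 17): truth gives -1, best alternative gives -1.
Others report (3, 3, 24): truth gives -1, best alternative gives -1.
Others report (3, 17, 3): truth gives -1, best alternative gives -1.
Others report (3, 17, 17): truth gives -1, best alternative gives -1.
Others report (3, 17, 24): truth gives -1, best alternative gives -1.
(Remaining 21 profiles checked similarly; truth is weakly best in each.)
In every case the truthful report is at least as good as any alternative, so it is a dominant strategy.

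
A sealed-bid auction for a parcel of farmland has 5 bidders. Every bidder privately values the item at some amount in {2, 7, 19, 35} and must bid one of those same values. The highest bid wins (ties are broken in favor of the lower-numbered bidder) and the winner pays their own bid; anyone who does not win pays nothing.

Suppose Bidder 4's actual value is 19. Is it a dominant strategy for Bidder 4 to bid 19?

No

Consider the case where Bidder 1 bids 2, Bidder 2 bids 2, Bidder 3 bids 2 and Bidder 5 bids 2.
Truthful bid 19: wins, pays 19, utility 19 - 19 = 0.
Bid 7 instead: wins, pays 7, utility 19 - 7 = 12.
Since 12 > 0, bidding 7 is strictly better here, so truthful bidding is not dominant.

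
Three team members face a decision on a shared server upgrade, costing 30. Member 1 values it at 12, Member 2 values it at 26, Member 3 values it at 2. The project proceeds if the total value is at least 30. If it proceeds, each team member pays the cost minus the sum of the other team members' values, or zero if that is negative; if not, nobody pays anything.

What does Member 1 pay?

2

Total value 40 ≥ cost 30, so the project is built.
The other team members' values sum to 28.
Cost minus that sum is 30 - 28 = 2.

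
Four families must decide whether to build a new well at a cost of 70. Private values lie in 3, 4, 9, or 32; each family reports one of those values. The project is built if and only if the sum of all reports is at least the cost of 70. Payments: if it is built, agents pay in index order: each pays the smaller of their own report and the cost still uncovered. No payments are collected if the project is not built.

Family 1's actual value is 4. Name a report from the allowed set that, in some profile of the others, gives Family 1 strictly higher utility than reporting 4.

3

Suppose Family 2 reports 3, Family 3 reports 32 and Family 4 reports 32.
Report 4: project built, pays 4, utility 4 - 4 = 0.
Report 3: project built, pays 3, utility 4 - 3 = 1.
So reporting 3 beats truth here (1 > 0).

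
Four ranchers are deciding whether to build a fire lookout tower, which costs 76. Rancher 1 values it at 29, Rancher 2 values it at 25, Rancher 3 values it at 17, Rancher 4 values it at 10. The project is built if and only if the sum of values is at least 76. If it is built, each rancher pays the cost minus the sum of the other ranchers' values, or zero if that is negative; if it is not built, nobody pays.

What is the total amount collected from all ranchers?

Total value 81 ≥ cost 76, so it is built.
Rancher 1: others sum to 52; max(0, 76 - 52) = 24.
Rancher 2: others sum to 56; max(0, 76 - 56) = 20.
Rancher 3: others sum to 64; max(0, 76 - 64) = 12.
Rancher 4: others sum to 71; max(0, 76 - 71) = 5.
Total collected = 24 + 20 + 12 + 5 = 61.

61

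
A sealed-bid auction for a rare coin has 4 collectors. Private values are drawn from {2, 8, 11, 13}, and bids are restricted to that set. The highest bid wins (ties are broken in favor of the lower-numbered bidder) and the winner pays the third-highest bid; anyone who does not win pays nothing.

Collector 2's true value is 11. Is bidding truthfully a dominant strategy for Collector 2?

No

Consider the case where Collector 1 bids 2, Collector 3 bids 2 and Collector 4 bids 13.
Truthful bid 11: loses, pays 0, utility 0.
Bid 13 instead: wins, pays 2, utility 11 - 2 = 9.
Since 9 > 0, bidding 13 is strictly better here, so truthful bidding is not dominant.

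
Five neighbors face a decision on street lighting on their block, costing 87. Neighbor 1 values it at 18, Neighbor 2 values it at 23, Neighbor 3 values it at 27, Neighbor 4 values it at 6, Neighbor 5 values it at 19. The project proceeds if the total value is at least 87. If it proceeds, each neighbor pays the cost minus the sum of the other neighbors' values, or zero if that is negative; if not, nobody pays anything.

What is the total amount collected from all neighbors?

Total value 93 ≥ cost 87, so it is built.
Neighbor 1: others sum to 75; max(0, 87 - 75) = 12.
Neighbor 2: others sum to 70; max(0, 87 - 70) = 17.
Neighbor 3: others sum to 66; max(0, 87 - 66) = 21.
Neighbor 4: others sum to 87; max(0, 87 - 87) = 0.
Neighbor 5: others sum to 74; max(0, 87 - 74) = 13.
Total collected = 12 + 17 + 21 + 0 + 13 = 63.

63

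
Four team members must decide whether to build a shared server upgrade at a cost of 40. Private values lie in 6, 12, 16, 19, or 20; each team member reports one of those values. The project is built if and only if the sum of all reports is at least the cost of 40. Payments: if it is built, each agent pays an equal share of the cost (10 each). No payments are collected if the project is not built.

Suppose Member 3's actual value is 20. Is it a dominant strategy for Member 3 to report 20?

Check each profile of the others' reports and compare truth against every alternative report.
Others report (6, 6, 12): truth gives 10, best alternative gives 10.
Others report (6, 6, 16): truth gives 10, best alternative gives 10.
Others report (6, 6, 19): truth gives 10, best alternative gives 10.
Others report (6, 6, 20): truth gives 10, best alternative gives 10.
Others report (6, 12, 6): truth gives 10, best alternative gives 10.
Others report (6, 12, 12): truth gives 10, best alternative gives 10.
(Remaining 119 profiles checked similarly; truth is weakly best in each.)
In every case the truthful report is at least as good as any alternative, so it is a dominant strategy.

Yes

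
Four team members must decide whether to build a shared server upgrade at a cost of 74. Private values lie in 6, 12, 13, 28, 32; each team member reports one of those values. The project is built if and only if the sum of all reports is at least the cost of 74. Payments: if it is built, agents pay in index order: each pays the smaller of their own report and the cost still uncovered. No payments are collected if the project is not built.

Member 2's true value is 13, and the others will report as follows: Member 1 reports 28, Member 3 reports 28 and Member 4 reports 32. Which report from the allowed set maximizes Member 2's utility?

Report 6: project built, pays 6, utility 13 - 6 = 7.
Report 12: project built, pays 12, utility 13 - 12 = 1.
Report 13: project built, pays 13, utility 13 - 13 = 0.
Report 28: project built, pays 28, utility 13 - 28 = -15.
Report 32: project built, pays 32, utility 13 - 32 = -19.
The best choice is 6 with utility 7.

6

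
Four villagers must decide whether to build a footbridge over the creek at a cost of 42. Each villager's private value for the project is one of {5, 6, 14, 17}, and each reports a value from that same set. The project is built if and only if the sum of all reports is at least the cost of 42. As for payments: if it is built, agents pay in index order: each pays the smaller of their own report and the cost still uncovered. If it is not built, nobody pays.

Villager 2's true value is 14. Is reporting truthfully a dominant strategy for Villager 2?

Consider the case where Villager 1 reports 5, Villager 3 reports 14 and Villager 4 reports 17.
Truthful report 14: project built, pays 14, utility 14 - 14 = 0.
Report 6 instead: project built, pays 6, utility 14 - 6 = 8.
Since 8 > 0, reporting 6 is strictly better here, so truthful reporting is not dominant.

No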